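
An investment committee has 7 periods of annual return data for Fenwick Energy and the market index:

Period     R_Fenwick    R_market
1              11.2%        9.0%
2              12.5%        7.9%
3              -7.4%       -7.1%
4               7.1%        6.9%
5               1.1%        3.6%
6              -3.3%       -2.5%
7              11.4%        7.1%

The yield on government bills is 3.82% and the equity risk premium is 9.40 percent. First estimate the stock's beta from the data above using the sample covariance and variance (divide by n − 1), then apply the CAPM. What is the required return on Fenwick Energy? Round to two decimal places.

15.58%

Mean R_i = (11.2 + 12.5 − 7.4 + 7.1 + 1.1 − 3.3 + 11.4) / 7 = 4.6571%
Mean R_m = (9.0 + 7.9 − 7.1 + 6.9 + 3.6 − 2.5 + 7.1) / 7 = 3.5571%
Σ(R_i − R̄_i)(R_m − R̄_m) = 278.2671  ⇒  Cov = 278.2671 / 6 = 46.3779
Σ(R_m − R̄_m)² = 222.4771  ⇒  Var(R_m) = 222.4771 / 6 = 37.0795
β = Cov / Var(R_m) = 46.3779 / 37.0795 = 1.2508
E(R) = R_f + β × MRP = 3.82% + 1.2508 × 9.40% = 15.58%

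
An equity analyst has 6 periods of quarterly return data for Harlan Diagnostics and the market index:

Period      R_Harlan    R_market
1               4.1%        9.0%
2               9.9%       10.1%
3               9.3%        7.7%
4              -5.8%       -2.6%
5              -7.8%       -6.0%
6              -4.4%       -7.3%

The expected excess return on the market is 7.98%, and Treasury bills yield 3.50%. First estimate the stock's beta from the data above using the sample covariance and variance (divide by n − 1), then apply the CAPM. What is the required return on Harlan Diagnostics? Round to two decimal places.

10.84%

Mean R_i = (4.1 + 9.9 + 9.3 − 5.8 − 7.8 − 4.4) / 6 = 0.8833%
Mean R_m = (9.0 + 10.1 + 7.7 − 2.6 − 6.0 − 7.3) / 6 = 1.8167%
Σ(R_i − R̄_i)(R_m − R̄_m) = 292.8717  ⇒  Cov = 292.8717 / 5 = 58.5743
Σ(R_m − R̄_m)² = 318.5483  ⇒  Var(R_m) = 318.5483 / 5 = 63.7097
β = Cov / Var(R_m) = 58.5743 / 63.7097 = 0.9194
E(R) = R_f + β × MRP = 3.50% + 0.9194 × 7.98% = 10.84%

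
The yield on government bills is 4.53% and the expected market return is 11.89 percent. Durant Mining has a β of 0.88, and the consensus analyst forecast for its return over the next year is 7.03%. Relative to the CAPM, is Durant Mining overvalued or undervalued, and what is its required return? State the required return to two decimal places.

Overvalued; required return 11.01%

MRP = 11.89% − 4.53% = 7.36%
Required return = R_f + β·MRP = 4.53% + 0.88 × 7.36% = 11.01%
Forecast 7.03% < required 11.01% → the stock plots below the SML → overvalued.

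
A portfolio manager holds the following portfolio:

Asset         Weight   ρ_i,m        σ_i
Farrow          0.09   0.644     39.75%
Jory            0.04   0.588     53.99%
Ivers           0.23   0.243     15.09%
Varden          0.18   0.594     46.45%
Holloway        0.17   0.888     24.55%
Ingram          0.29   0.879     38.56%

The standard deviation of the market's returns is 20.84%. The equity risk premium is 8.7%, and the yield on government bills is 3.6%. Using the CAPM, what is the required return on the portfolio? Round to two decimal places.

13.17%

β_Farrow = 0.644 × 39.75% / 20.84% = 1.2284
β_Jory = 0.588 × 53.99% / 20.84% = 1.5233
β_Ivers = 0.243 × 15.09% / 20.84% = 0.1760
β_Varden = 0.594 × 46.45% / 20.84% = 1.3240
β_Holloway = 0.888 × 24.55% / 20.84% = 1.0461
β_Ingram = 0.879 × 38.56% / 20.84% = 1.6264
β_P = Σ w_i β_i = 0.09×1.2284 + 0.04×1.5233 + 0.23×0.1760 + 0.18×1.3240 + 0.17×1.0461 + 0.29×1.6264 = 1.0998
E(R_P) = R_f + β_P × MRP = 3.6% + 1.0998 × 8.7% = 13.17%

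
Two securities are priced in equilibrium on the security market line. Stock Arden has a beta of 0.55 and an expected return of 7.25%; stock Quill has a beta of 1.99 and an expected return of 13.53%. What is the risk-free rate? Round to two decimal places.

4.85%

Both satisfy E(R) = R_f + β·MRP, so the slope of the SML is
MRP = (13.53% − 7.25%) / (1.99 − 0.55) = 6.28% / 1.44 = 4.3611%
R_f = E(R_Arden) − β_Arden·MRP = 7.25% − 0.55 × 4.3611% = 4.8514%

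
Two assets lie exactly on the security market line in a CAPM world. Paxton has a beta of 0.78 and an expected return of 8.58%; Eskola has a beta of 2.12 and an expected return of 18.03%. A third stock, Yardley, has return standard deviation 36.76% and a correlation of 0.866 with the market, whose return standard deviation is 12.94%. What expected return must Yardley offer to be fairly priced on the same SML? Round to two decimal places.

MRP = (18.03% − 8.58%) / (2.12 − 0.78) = 7.0522%
R_f = 8.58% − 0.78 × 7.0522% = 3.0793%
β_Yardley = ρ·σ_i/σ_m = 0.866 × 36.76 / 12.94 = 2.4601
E(R_Yardley) = R_f + β × MRP = 3.0793% + 2.4601 × 7.0522% = 20.43%

20.43%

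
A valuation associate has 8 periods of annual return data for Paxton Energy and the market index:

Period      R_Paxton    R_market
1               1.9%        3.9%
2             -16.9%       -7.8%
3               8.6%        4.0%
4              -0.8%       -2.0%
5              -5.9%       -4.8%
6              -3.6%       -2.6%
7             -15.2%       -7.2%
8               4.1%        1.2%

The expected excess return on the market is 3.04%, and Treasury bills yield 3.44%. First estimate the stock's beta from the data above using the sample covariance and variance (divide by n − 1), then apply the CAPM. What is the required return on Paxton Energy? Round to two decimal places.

Mean R_i = (1.9 − 16.9 + 8.6 − 0.8 − 5.9 − 3.6 − 15.2 + 4.1) / 8 = -3.4750%
Mean R_m = (3.9 − 7.8 + 4.0 − 2.0 − 4.8 − 2.6 − 7.2 + 1.2) / 8 = -1.9125%
Σ(R_i − R̄_i)(R_m − R̄_m) = 274.1025  ⇒  Cov = 274.1025 / 7 = 39.1575
Σ(R_m − R̄_m)² = 149.8688  ⇒  Var(R_m) = 149.8688 / 7 = 21.4098
β = Cov / Var(R_m) = 39.1575 / 21.4098 = 1.8290
E(R) = R_f + β × MRP = 3.44% + 1.8290 × 3.04% = 9.00%

9.00%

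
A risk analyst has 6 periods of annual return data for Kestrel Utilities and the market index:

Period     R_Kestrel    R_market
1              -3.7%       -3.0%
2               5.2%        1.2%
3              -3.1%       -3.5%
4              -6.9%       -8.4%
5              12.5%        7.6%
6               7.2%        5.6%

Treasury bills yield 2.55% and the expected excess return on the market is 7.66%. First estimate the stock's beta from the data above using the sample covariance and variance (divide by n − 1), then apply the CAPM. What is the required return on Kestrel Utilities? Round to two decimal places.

Mean R_i = (-3.7 + 5.2 − 3.1 − 6.9 + 12.5 + 7.2) / 6 = 1.8667%
Mean R_m = (-3.0 + 1.2 − 3.5 − 8.4 + 7.6 + 5.6) / 6 = -0.0833%
Σ(R_i − R̄_i)(R_m − R̄_m) = 222.4033  ⇒  Cov = 222.4033 / 5 = 44.4807
Σ(R_m − R̄_m)² = 182.3283  ⇒  Var(R_m) = 182.3283 / 5 = 36.4657
β = Cov / Var(R_m) = 44.4807 / 36.4657 = 1.2198
E(R) = R_f + β × MRP = 2.55% + 1.2198 × 7.66% = 11.89%

11.89%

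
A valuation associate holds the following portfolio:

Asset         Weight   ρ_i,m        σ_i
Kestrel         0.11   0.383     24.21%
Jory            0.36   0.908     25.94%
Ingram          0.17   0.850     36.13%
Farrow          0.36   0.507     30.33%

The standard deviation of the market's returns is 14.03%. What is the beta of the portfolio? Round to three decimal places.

1.444

β_Kestrel = 0.383 × 24.21% / 14.03% = 0.6609
β_Jory = 0.908 × 25.94% / 14.03% = 1.6788
β_Ingram = 0.850 × 36.13% / 14.03% = 2.1889
β_Farrow = 0.507 × 30.33% / 14.03% = 1.0960
β_P = Σ w_i β_i = 0.11×0.6609 + 0.36×1.6788 + 0.17×2.1889 + 0.36×1.0960 = 1.4437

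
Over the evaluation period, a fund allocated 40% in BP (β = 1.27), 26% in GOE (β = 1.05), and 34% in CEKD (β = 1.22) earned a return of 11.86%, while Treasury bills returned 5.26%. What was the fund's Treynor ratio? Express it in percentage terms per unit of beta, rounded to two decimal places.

5.52%

β_P = 0.40×1.27 + 0.26×1.05 + 0.34×1.22 = 1.1958
Treynor = (R_P − R_f) / β_P = (11.86% − 5.26%) / 1.1958 = 6.60% / 1.1958 = 5.52%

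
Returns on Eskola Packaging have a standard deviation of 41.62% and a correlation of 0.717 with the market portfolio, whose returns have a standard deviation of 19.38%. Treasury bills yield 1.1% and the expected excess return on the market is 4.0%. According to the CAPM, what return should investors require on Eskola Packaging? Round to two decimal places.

7.26%

β = ρ × σ_i / σ_m = 0.717 × 41.62% / 19.38% = 1.5398
E(R) = 1.1% + 1.5398 × 4.0% = 7.26%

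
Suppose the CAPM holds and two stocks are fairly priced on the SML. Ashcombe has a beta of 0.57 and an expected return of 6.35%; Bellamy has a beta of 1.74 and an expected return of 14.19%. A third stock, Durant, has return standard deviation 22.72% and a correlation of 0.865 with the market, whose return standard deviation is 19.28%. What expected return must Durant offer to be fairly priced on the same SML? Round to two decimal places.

9.36%

MRP = (14.19% − 6.35%) / (1.74 − 0.57) = 6.7009%
R_f = 6.35% − 0.57 × 6.7009% = 2.5305%
β_Durant = ρ·σ_i/σ_m = 0.865 × 22.72 / 19.28 = 1.0193
E(R_Durant) = R_f + β × MRP = 2.5305% + 1.0193 × 6.7009% = 9.36%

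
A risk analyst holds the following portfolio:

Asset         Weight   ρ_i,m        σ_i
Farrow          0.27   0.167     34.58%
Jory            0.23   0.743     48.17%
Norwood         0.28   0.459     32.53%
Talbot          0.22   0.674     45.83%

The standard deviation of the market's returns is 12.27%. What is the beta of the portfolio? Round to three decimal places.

β_Farrow = 0.167 × 34.58% / 12.27% = 0.4706
β_Jory = 0.743 × 48.17% / 12.27% = 2.9169
β_Norwood = 0.459 × 32.53% / 12.27% = 1.2169
β_Talbot = 0.674 × 45.83% / 12.27% = 2.5175
β_P = Σ w_i β_i = 0.27×0.4706 + 0.23×2.9169 + 0.28×1.2169 + 0.22×2.5175 = 1.6925

1.693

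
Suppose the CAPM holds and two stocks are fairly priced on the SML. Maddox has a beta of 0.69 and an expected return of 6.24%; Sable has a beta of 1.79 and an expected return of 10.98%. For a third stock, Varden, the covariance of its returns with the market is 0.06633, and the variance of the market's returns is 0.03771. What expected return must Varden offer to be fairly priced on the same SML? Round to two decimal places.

10.85%

MRP = (10.98% − 6.24%) / (1.79 − 0.69) = 4.3091%
R_f = 6.24% − 0.69 × 4.3091% = 3.2667%
β_Varden = Cov / Var(R_m) = 0.06633 / 0.03771 = 1.7589
E(R_Varden) = R_f + β × MRP = 3.2667% + 1.7589 × 4.3091% = 10.85%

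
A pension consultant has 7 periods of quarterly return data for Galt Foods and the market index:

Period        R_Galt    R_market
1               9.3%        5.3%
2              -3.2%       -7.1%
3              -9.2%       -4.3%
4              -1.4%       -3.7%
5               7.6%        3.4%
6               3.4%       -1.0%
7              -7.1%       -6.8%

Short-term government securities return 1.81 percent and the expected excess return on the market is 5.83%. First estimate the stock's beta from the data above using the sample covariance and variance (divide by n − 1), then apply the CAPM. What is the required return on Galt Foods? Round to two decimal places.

Mean R_i = (9.3 − 3.2 − 9.2 − 1.4 + 7.6 + 3.4 − 7.1) / 7 = -0.0857%
Mean R_m = (5.3 − 7.1 − 4.3 − 3.7 + 3.4 − 1.0 − 6.8) / 7 = -2.0286%
Σ(R_i − R̄_i)(R_m − R̄_m) = 186.2529  ⇒  Cov = 186.2529 / 6 = 31.0422
Σ(R_m − R̄_m)² = 140.6743  ⇒  Var(R_m) = 140.6743 / 6 = 23.4457
β = Cov / Var(R_m) = 31.0422 / 23.4457 = 1.3240
E(R) = R_f + β × MRP = 1.81% + 1.3240 × 5.83% = 9.53%

9.53%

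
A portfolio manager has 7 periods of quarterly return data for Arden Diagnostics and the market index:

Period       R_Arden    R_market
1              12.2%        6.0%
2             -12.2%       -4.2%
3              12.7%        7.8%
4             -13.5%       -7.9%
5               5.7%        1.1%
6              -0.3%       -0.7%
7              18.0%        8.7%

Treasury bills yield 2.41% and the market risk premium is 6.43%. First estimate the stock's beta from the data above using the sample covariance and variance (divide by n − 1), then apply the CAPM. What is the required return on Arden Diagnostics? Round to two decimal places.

14.81%

Mean R_i = (12.2 − 12.2 + 12.7 − 13.5 + 5.7 − 0.3 + 18.0) / 7 = 3.2286%
Mean R_m = (6.0 − 4.2 + 7.8 − 7.9 + 1.1 − 0.7 + 8.7) / 7 = 1.5429%
Σ(R_i − R̄_i)(R_m − R̄_m) = 458.3614  ⇒  Cov = 458.3614 / 6 = 76.3936
Σ(R_m − R̄_m)² = 237.6171  ⇒  Var(R_m) = 237.6171 / 6 = 39.6029
β = Cov / Var(R_m) = 76.3936 / 39.6029 = 1.9290
E(R) = R_f + β × MRP = 2.41% + 1.9290 × 6.43% = 14.81%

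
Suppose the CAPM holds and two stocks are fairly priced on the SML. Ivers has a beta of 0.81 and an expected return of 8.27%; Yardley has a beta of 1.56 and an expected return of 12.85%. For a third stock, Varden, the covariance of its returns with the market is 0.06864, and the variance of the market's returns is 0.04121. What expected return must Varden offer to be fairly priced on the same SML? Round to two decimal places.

13.49%

MRP = (12.85% − 8.27%) / (1.56 − 0.81) = 6.1067%
R_f = 8.27% − 0.81 × 6.1067% = 3.3236%
β_Varden = Cov / Var(R_m) = 0.06864 / 0.04121 = 1.6656
E(R_Varden) = R_f + β × MRP = 3.3236% + 1.6656 × 6.1067% = 13.49%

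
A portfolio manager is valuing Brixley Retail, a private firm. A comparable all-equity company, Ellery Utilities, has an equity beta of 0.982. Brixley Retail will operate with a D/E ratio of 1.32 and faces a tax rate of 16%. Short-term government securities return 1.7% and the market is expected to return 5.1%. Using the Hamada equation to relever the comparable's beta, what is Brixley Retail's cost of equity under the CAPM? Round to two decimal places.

β_L = β_U × [1 + (1 − t)(D/E)] = 0.982 × [1 + (1 − 0.16) × 1.32]
    = 0.982 × [1 + 0.84 × 1.32] = 0.982 × 2.1088 = 2.0708
MRP = 5.1% − 1.7% = 3.40%
E(R) = R_f + β_L × MRP = 1.7% + 2.0708 × 3.4% = 8.74%

8.74%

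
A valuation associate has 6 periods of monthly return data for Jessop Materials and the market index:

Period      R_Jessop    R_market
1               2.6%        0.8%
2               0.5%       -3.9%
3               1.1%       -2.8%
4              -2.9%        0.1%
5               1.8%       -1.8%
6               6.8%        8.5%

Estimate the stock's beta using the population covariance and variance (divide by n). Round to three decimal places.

Mean R_i = (2.6 + 0.5 + 1.1 − 2.9 + 1.8 + 6.8) / 6 = 1.6500%
Mean R_m = (0.8 − 3.9 − 2.8 + 0.1 − 1.8 + 8.5) / 6 = 0.1500%
Σ(R_i − R̄_i)(R_m − R̄_m) = 49.8350  ⇒  Cov = 49.8350 / 6 = 8.3058
Σ(R_m − R̄_m)² = 99.0550  ⇒  Var(R_m) = 99.0550 / 6 = 16.5092
β = Cov / Var(R_m) = 8.3058 / 16.5092 = 0.5031

0.503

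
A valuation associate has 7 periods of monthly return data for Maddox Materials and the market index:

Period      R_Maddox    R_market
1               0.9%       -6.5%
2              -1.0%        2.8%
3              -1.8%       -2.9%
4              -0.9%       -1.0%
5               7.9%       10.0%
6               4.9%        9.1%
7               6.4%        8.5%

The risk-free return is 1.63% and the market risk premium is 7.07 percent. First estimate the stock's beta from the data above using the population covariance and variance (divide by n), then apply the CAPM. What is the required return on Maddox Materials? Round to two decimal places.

5.16%

Mean R_i = (0.9 − 1.0 − 1.8 − 0.9 + 7.9 + 4.9 + 6.4) / 7 = 2.3429%
Mean R_m = (-6.5 + 2.8 − 2.9 − 1.0 + 10.0 + 9.1 + 8.5) / 7 = 2.8571%
Σ(R_i − R̄_i)(R_m − R̄_m) = 128.6029  ⇒  Cov = 128.6029 / 7 = 18.3718
Σ(R_m − R̄_m)² = 257.4171  ⇒  Var(R_m) = 257.4171 / 7 = 36.7739
β = Cov / Var(R_m) = 18.3718 / 36.7739 = 0.4996
E(R) = R_f + β × MRP = 1.63% + 0.4996 × 7.07% = 5.16%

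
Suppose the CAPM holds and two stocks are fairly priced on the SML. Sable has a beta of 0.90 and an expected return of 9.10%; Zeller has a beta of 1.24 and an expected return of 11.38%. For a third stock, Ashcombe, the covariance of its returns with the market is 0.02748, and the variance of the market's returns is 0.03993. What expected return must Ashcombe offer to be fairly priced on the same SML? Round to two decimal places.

MRP = (11.38% − 9.10%) / (1.24 − 0.90) = 6.7059%
R_f = 9.10% − 0.90 × 6.7059% = 3.0647%
β_Ashcombe = Cov / Var(R_m) = 0.02748 / 0.03993 = 0.6882
E(R_Ashcombe) = R_f + β × MRP = 3.0647% + 0.6882 × 6.7059% = 7.68%

7.68%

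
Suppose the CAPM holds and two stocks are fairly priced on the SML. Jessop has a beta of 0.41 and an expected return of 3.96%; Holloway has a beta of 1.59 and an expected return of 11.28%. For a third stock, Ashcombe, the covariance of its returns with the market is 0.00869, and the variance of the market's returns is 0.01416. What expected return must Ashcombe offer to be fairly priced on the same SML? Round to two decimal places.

MRP = (11.28% − 3.96%) / (1.59 − 0.41) = 6.2034%
R_f = 3.96% − 0.41 × 6.2034% = 1.4166%
β_Ashcombe = Cov / Var(R_m) = 0.00869 / 0.01416 = 0.6137
E(R_Ashcombe) = R_f + β × MRP = 1.4166% + 0.6137 × 6.2034% = 5.22%

5.22%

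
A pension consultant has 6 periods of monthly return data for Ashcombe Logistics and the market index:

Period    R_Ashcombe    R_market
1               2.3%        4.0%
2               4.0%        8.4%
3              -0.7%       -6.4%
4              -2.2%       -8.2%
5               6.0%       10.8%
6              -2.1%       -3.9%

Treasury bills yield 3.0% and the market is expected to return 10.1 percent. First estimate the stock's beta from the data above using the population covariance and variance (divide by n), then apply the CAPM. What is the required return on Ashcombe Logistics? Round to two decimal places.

5.92%

Mean R_i = (2.3 + 4.0 − 0.7 − 2.2 + 6.0 − 2.1) / 6 = 1.2167%
Mean R_m = (4.0 + 8.4 − 6.4 − 8.2 + 10.8 − 3.9) / 6 = 0.7833%
Σ(R_i − R̄_i)(R_m − R̄_m) = 132.5917  ⇒  Cov = 132.5917 / 6 = 22.0986
Σ(R_m − R̄_m)² = 322.9283  ⇒  Var(R_m) = 322.9283 / 6 = 53.8214
β = Cov / Var(R_m) = 22.0986 / 53.8214 = 0.4106
MRP = 10.1% − 3.0% = 7.10%
E(R) = R_f + β × MRP = 3.0% + 0.4106 × 7.1% = 5.92%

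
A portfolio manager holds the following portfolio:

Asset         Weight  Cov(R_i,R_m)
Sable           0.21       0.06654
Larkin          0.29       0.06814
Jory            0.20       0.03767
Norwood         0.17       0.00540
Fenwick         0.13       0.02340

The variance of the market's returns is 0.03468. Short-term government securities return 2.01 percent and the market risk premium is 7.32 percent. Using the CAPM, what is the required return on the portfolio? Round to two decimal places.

β_Sable = 0.06654 / 0.03468 = 1.9187
β_Larkin = 0.06814 / 0.03468 = 1.9648
β_Jory = 0.03767 / 0.03468 = 1.0862
β_Norwood = 0.00540 / 0.03468 = 0.1557
β_Fenwick = 0.02340 / 0.03468 = 0.6747
β_P = Σ w_i β_i = 0.21×1.9187 + 0.29×1.9648 + 0.20×1.0862 + 0.17×0.1557 + 0.13×0.6747 = 1.3041
E(R_P) = R_f + β_P × MRP = 2.01% + 1.3041 × 7.32% = 11.56%

11.56%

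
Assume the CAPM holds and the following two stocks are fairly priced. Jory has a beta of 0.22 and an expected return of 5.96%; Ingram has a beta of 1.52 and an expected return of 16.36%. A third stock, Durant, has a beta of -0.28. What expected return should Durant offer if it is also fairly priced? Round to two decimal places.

1.96%

MRP (SML slope) = (16.36% − 5.96%) / (1.52 − 0.22) = 10.40% / 1.30 = 8.0000%
R_f (intercept) = 5.96% − 0.22 × 8.0000% = 4.2000%
E(R_Durant) = R_f + β × MRP = 4.2000% + -0.28 × 8.0000% = 1.96%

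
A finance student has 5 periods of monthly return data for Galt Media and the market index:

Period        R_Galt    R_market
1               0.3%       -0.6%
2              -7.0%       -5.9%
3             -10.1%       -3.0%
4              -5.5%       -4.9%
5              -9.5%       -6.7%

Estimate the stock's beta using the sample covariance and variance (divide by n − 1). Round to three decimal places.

1.158

Mean R_i = (0.3 − 7.0 − 10.1 − 5.5 − 9.5) / 5 = -6.3600%
Mean R_m = (-0.6 − 5.9 − 3.0 − 4.9 − 6.7) / 5 = -4.2200%
Σ(R_i − R̄_i)(R_m − R̄_m) = 27.8240  ⇒  Cov = 27.8240 / 4 = 6.9560
Σ(R_m − R̄_m)² = 24.0280  ⇒  Var(R_m) = 24.0280 / 4 = 6.0070
β = Cov / Var(R_m) = 6.9560 / 6.0070 = 1.1580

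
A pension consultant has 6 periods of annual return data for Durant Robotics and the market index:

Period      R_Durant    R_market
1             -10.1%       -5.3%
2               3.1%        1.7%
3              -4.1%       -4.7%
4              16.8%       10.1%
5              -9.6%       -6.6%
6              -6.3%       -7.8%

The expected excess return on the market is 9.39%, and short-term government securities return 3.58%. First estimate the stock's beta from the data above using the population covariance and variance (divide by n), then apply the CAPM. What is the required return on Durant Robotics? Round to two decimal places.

17.23%

Mean R_i = (-10.1 + 3.1 − 4.1 + 16.8 − 9.6 − 6.3) / 6 = -1.7000%
Mean R_m = (-5.3 + 1.7 − 4.7 + 10.1 − 6.6 − 7.8) / 6 = -2.1000%
Σ(R_i − R̄_i)(R_m − R̄_m) = 338.8300  ⇒  Cov = 338.8300 / 6 = 56.4717
Σ(R_m − R̄_m)² = 233.0200  ⇒  Var(R_m) = 233.0200 / 6 = 38.8367
β = Cov / Var(R_m) = 56.4717 / 38.8367 = 1.4541
E(R) = R_f + β × MRP = 3.58% + 1.4541 × 9.39% = 17.23%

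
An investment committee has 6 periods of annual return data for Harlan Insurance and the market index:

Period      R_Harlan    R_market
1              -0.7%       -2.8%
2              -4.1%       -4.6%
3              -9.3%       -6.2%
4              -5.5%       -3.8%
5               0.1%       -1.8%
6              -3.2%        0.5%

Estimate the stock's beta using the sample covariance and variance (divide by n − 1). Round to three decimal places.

0.991

Mean R_i = (-0.7 − 4.1 − 9.3 − 5.5 + 0.1 − 3.2) / 6 = -3.7833%
Mean R_m = (-2.8 − 4.6 − 6.2 − 3.8 − 1.8 + 0.5) / 6 = -3.1167%
Σ(R_i − R̄_i)(R_m − R̄_m) = 26.8517  ⇒  Cov = 26.8517 / 5 = 5.3703
Σ(R_m − R̄_m)² = 27.0883  ⇒  Var(R_m) = 27.0883 / 5 = 5.4177
β = Cov / Var(R_m) = 5.3703 / 5.4177 = 0.9913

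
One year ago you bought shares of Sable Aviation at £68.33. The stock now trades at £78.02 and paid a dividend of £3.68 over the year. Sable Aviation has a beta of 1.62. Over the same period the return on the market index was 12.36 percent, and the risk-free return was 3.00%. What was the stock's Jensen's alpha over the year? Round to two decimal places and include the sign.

+1.40%

Realised HPR = (P1 + D1 − P0) / P0 = (78.02 + 3.68 − 68.33) / 68.33 = 13.37 / 68.33 = 19.5668%
MRP = 12.36% − 3.00% = 9.36%
CAPM required = R_f + β·MRP = 3.00% + 1.62 × 9.36% = 18.1632%
α = realised − required = 19.5668% − 18.1632% = +1.40%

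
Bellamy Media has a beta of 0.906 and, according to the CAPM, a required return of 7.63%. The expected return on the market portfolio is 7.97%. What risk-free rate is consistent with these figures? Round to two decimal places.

E(R) = R_f + β(E(R_m) − R_f) = R_f(1 − β) + β·E(R_m)
7.63% = R_f × (1 − 0.906) + 0.906 × 7.97%
7.63% = R_f × 0.094 + 7.22082%
R_f = (7.63% − 7.22082%) / 0.094 = 4.35%

4.35%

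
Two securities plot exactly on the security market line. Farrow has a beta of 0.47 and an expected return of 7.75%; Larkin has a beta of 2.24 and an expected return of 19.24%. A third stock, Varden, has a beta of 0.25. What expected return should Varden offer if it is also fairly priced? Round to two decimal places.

6.32%

MRP (SML slope) = (19.24% − 7.75%) / (2.24 − 0.47) = 11.49% / 1.77 = 6.4915%
R_f (intercept) = 7.75% − 0.47 × 6.4915% = 4.6990%
E(R_Varden) = R_f + β × MRP = 4.6990% + 0.25 × 6.4915% = 6.32%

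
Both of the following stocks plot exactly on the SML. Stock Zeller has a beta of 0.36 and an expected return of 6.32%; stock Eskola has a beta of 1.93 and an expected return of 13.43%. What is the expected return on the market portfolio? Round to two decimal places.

Both satisfy E(R) = R_f + β·MRP, so the slope of the SML is
MRP = (13.43% − 6.32%) / (1.93 − 0.36) = 7.11% / 1.57 = 4.5287%
R_f = E(R_Zeller) − β_Zeller·MRP = 6.32% − 0.36 × 4.5287% = 4.6897%
E(R_m) = R_f + MRP = 4.6897% + 4.5287% = 9.22%

9.22%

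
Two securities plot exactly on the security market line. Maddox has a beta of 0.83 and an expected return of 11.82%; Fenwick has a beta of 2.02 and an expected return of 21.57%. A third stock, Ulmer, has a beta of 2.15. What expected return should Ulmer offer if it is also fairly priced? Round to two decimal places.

22.64%

MRP (SML slope) = (21.57% − 11.82%) / (2.02 − 0.83) = 9.75% / 1.19 = 8.1933%
R_f (intercept) = 11.82% − 0.83 × 8.1933% = 5.0196%
E(R_Ulmer) = R_f + β × MRP = 5.0196% + 2.15 × 8.1933% = 22.64%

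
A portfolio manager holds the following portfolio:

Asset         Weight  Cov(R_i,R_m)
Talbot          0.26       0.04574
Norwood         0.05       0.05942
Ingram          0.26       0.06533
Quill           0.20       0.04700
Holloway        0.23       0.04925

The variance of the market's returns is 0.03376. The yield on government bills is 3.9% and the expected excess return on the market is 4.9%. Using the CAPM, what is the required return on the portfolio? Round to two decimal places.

β_Talbot = 0.04574 / 0.03376 = 1.3549
β_Norwood = 0.05942 / 0.03376 = 1.7601
β_Ingram = 0.06533 / 0.03376 = 1.9351
β_Quill = 0.04700 / 0.03376 = 1.3922
β_Holloway = 0.04925 / 0.03376 = 1.4588
β_P = Σ w_i β_i = 0.26×1.3549 + 0.05×1.7601 + 0.26×1.9351 + 0.20×1.3922 + 0.23×1.4588 = 1.5574
E(R_P) = R_f + β_P × MRP = 3.9% + 1.5574 × 4.9% = 11.53%

11.53%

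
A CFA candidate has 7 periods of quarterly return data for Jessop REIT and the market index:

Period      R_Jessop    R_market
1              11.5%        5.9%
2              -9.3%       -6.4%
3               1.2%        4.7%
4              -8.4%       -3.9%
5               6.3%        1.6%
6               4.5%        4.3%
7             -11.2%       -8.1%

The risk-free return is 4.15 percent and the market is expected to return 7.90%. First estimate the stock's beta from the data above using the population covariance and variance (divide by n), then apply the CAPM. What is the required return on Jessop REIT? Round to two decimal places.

Mean R_i = (11.5 − 9.3 + 1.2 − 8.4 + 6.3 + 4.5 − 11.2) / 7 = -0.7714%
Mean R_m = (5.9 − 6.4 + 4.7 − 3.9 + 1.6 + 4.3 − 8.1) / 7 = -0.2714%
Σ(R_i − R̄_i)(R_m − R̄_m) = 284.4543  ⇒  Cov = 284.4543 / 7 = 40.6363
Σ(R_m − R̄_m)² = 199.2143  ⇒  Var(R_m) = 199.2143 / 7 = 28.4592
β = Cov / Var(R_m) = 40.6363 / 28.4592 = 1.4279
MRP = 7.90% − 4.15% = 3.75%
E(R) = R_f + β × MRP = 4.15% + 1.4279 × 3.75% = 9.50%

9.50%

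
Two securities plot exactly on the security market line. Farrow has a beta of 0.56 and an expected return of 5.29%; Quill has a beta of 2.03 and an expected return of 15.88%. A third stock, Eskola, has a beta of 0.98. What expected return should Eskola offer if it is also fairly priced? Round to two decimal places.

MRP (SML slope) = (15.88% − 5.29%) / (2.03 − 0.56) = 10.59% / 1.47 = 7.2041%
R_f (intercept) = 5.29% − 0.56 × 7.2041% = 1.2557%
E(R_Eskola) = R_f + β × MRP = 1.2557% + 0.98 × 7.2041% = 8.32%

8.32%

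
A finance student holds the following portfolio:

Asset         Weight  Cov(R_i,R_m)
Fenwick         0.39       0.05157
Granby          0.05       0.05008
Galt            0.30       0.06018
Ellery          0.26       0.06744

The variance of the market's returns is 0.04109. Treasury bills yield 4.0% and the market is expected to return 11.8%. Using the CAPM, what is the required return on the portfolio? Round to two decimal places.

15.05%

β_Fenwick = 0.05157 / 0.04109 = 1.2550
β_Granby = 0.05008 / 0.04109 = 1.2188
β_Galt = 0.06018 / 0.04109 = 1.4646
β_Ellery = 0.06744 / 0.04109 = 1.6413
β_P = Σ w_i β_i = 0.39×1.2550 + 0.05×1.2188 + 0.30×1.4646 + 0.26×1.6413 = 1.4165
MRP = 11.8% − 4.0% = 7.80%
E(R_P) = R_f + β_P × MRP = 4.0% + 1.4165 × 7.8% = 15.05%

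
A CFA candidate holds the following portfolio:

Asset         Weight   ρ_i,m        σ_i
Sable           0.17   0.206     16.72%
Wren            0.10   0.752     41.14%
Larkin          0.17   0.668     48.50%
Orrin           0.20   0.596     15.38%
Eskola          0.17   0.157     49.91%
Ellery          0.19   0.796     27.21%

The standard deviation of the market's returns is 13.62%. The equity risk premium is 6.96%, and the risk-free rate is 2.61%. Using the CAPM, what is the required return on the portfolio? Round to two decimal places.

β_Sable = 0.206 × 16.72% / 13.62% = 0.2529
β_Wren = 0.752 × 41.14% / 13.62% = 2.2715
β_Larkin = 0.668 × 48.50% / 13.62% = 2.3787
β_Orrin = 0.596 × 15.38% / 13.62% = 0.6730
β_Eskola = 0.157 × 49.91% / 13.62% = 0.5753
β_Ellery = 0.796 × 27.21% / 13.62% = 1.5902
β_P = Σ w_i β_i = 0.17×0.2529 + 0.10×2.2715 + 0.17×2.3787 + 0.20×0.6730 + 0.17×0.5753 + 0.19×1.5902 = 1.2091
E(R_P) = R_f + β_P × MRP = 2.61% + 1.2091 × 6.96% = 11.03%

11.03%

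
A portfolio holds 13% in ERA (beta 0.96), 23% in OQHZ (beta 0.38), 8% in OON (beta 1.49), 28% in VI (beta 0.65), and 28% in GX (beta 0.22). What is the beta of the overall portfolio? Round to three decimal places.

0.575

β_P = Σ w_i β_i = 0.13×0.96 + 0.23×0.38 + 0.08×1.49 + 0.28×0.65 + 0.28×0.22 = 0.5750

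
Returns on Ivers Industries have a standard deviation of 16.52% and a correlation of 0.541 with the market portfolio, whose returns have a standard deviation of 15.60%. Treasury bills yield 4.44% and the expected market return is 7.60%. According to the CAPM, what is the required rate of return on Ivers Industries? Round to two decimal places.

6.25%

β = ρ × σ_i / σ_m = 0.541 × 16.52% / 15.60% = 0.5729
MRP = 7.60% − 4.44% = 3.16%
E(R) = 4.44% + 0.5729 × 3.16% = 6.25%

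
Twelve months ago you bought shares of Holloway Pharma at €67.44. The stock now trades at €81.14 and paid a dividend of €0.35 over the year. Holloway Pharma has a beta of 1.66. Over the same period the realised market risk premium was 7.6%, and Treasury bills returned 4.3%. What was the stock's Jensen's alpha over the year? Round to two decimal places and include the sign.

Realised HPR = (P1 + D1 − P0) / P0 = (81.14 + 0.35 − 67.44) / 67.44 = 14.05 / 67.44 = 20.8333%
CAPM required = R_f + β·MRP = 4.3% + 1.66 × 7.6% = 16.9160%
α = realised − required = 20.8333% − 16.9160% = +3.92%

+3.92%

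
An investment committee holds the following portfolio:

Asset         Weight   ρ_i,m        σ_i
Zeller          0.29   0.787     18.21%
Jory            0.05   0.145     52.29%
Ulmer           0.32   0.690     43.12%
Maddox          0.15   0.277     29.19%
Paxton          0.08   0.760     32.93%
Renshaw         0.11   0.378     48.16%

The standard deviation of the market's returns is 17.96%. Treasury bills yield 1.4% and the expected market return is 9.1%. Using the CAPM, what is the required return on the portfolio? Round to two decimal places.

9.66%

β_Zeller = 0.787 × 18.21% / 17.96% = 0.7980
β_Jory = 0.145 × 52.29% / 17.96% = 0.4222
β_Ulmer = 0.690 × 43.12% / 17.96% = 1.6566
β_Maddox = 0.277 × 29.19% / 17.96% = 0.4502
β_Paxton = 0.760 × 32.93% / 17.96% = 1.3935
β_Renshaw = 0.378 × 48.16% / 17.96% = 1.0136
β_P = Σ w_i β_i = 0.29×0.7980 + 0.05×0.4222 + 0.32×1.6566 + 0.15×0.4502 + 0.08×1.3935 + 0.11×1.0136 = 1.0731
MRP = 9.1% − 1.4% = 7.70%
E(R_P) = R_f + β_P × MRP = 1.4% + 1.0731 × 7.7% = 9.66%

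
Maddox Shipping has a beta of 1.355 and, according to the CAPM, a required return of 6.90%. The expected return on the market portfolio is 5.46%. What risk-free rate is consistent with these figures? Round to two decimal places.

1.40%

E(R) = R_f + β(E(R_m) − R_f) = R_f(1 − β) + β·E(R_m)
6.90% = R_f × (1 − 1.355) + 1.355 × 5.46%
6.90% = R_f × -0.355 + 7.39830%
R_f = (6.90% − 7.39830%) / -0.355 = 1.40%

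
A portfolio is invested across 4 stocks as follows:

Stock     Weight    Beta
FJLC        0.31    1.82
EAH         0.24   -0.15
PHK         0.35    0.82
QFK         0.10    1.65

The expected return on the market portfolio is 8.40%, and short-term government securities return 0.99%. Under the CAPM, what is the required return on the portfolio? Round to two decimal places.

8.25%

β_P = Σ w_i β_i = 0.31×1.82 + 0.24×-0.15 + 0.35×0.82 + 0.10×1.65 = 0.9802
MRP = 8.40% − 0.99% = 7.41%
E(R_P) = R_f + β_P × MRP = 0.99% + 0.9802 × 7.41% = 8.25%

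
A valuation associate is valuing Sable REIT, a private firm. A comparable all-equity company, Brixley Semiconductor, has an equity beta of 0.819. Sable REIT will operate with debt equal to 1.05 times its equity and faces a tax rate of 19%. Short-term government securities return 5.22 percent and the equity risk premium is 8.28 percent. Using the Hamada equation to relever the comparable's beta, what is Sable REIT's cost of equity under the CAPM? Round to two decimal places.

β_L = β_U × [1 + (1 − t)(D/E)] = 0.819 × [1 + (1 − 0.19) × 1.05]
    = 0.819 × [1 + 0.81 × 1.05] = 0.819 × 1.8505 = 1.5156
E(R) = R_f + β_L × MRP = 5.22% + 1.5156 × 8.28% = 17.77%

17.77%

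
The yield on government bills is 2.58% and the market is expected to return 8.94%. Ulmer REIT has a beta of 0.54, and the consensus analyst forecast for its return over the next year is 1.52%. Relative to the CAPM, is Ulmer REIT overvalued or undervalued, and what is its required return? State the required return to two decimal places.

Overvalued; required return 6.01%

MRP = 8.94% − 2.58% = 6.36%
Required return = R_f + β·MRP = 2.58% + 0.54 × 6.36% = 6.01%
Forecast 1.52% < required 6.01% → the stock plots below the SML → overvalued.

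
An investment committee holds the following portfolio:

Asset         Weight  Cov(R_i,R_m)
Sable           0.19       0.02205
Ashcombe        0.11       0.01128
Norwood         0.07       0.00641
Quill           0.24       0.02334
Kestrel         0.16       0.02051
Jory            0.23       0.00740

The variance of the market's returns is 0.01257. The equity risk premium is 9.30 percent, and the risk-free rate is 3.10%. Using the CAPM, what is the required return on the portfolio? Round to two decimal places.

β_Sable = 0.02205 / 0.01257 = 1.7542
β_Ashcombe = 0.01128 / 0.01257 = 0.8974
β_Norwood = 0.00641 / 0.01257 = 0.5099
β_Quill = 0.02334 / 0.01257 = 1.8568
β_Kestrel = 0.02051 / 0.01257 = 1.6317
β_Jory = 0.00740 / 0.01257 = 0.5887
β_P = Σ w_i β_i = 0.19×1.7542 + 0.11×0.8974 + 0.07×0.5099 + 0.24×1.8568 + 0.16×1.6317 + 0.23×0.5887 = 1.3098
E(R_P) = R_f + β_P × MRP = 3.10% + 1.3098 × 9.30% = 15.28%

15.28%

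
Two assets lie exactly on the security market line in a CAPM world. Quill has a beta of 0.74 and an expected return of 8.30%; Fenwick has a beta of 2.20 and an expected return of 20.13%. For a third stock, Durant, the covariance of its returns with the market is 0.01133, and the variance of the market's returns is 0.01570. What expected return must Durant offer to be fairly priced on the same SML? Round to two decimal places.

MRP = (20.13% − 8.30%) / (2.20 − 0.74) = 8.1027%
R_f = 8.30% − 0.74 × 8.1027% = 2.3040%
β_Durant = Cov / Var(R_m) = 0.01133 / 0.01570 = 0.7217
E(R_Durant) = R_f + β × MRP = 2.3040% + 0.7217 × 8.1027% = 8.15%

8.15%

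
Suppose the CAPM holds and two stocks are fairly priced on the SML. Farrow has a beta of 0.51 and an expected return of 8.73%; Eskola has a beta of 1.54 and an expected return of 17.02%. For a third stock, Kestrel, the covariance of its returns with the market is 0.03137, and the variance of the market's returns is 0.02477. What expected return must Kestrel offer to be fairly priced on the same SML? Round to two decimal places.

MRP = (17.02% − 8.73%) / (1.54 − 0.51) = 8.0485%
R_f = 8.73% − 0.51 × 8.0485% = 4.6253%
β_Kestrel = Cov / Var(R_m) = 0.03137 / 0.02477 = 1.2665
E(R_Kestrel) = R_f + β × MRP = 4.6253% + 1.2665 × 8.0485% = 14.82%

14.82%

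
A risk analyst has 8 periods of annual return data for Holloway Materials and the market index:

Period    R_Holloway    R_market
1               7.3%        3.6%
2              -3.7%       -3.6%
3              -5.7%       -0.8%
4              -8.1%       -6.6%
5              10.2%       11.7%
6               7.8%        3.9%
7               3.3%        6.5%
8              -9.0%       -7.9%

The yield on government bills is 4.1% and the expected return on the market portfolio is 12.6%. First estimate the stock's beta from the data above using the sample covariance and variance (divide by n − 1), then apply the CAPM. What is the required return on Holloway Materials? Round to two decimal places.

13.05%

Mean R_i = (7.3 − 3.7 − 5.7 − 8.1 + 10.2 + 7.8 + 3.3 − 9.0) / 8 = 0.2625%
Mean R_m = (3.6 − 3.6 − 0.8 − 6.6 + 11.7 + 3.9 + 6.5 − 7.9) / 8 = 0.8500%
Σ(R_i − R̄_i)(R_m − R̄_m) = 338.1450  ⇒  Cov = 338.1450 / 7 = 48.3064
Σ(R_m − R̄_m)² = 321.1000  ⇒  Var(R_m) = 321.1000 / 7 = 45.8714
β = Cov / Var(R_m) = 48.3064 / 45.8714 = 1.0531
MRP = 12.6% − 4.1% = 8.50%
E(R) = R_f + β × MRP = 4.1% + 1.0531 × 8.5% = 13.05%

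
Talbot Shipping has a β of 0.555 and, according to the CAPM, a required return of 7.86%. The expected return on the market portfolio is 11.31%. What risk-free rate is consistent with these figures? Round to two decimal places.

E(R) = R_f + β(E(R_m) − R_f) = R_f(1 − β) + β·E(R_m)
7.86% = R_f × (1 − 0.555) + 0.555 × 11.31%
7.86% = R_f × 0.445 + 6.27705%
R_f = (7.86% − 6.27705%) / 0.445 = 3.56%

3.56%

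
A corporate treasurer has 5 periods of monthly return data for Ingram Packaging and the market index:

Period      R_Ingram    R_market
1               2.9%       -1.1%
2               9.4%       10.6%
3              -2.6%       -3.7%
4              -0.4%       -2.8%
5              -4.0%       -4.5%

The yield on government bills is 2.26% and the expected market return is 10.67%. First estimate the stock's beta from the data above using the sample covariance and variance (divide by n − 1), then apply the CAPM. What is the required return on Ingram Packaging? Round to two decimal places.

Mean R_i = (2.9 + 9.4 − 2.6 − 0.4 − 4.0) / 5 = 1.0600%
Mean R_m = (-1.1 + 10.6 − 3.7 − 2.8 − 4.5) / 5 = -0.3000%
Σ(R_i − R̄_i)(R_m − R̄_m) = 126.7800  ⇒  Cov = 126.7800 / 4 = 31.6950
Σ(R_m − R̄_m)² = 154.9000  ⇒  Var(R_m) = 154.9000 / 4 = 38.7250
β = Cov / Var(R_m) = 31.6950 / 38.7250 = 0.8185
MRP = 10.67% − 2.26% = 8.41%
E(R) = R_f + β × MRP = 2.26% + 0.8185 × 8.41% = 9.14%

9.14%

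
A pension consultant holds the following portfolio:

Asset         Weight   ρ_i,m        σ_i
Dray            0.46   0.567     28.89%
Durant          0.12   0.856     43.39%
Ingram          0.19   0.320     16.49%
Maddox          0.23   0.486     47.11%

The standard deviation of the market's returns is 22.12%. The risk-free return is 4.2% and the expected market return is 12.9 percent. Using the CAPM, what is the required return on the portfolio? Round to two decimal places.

11.38%

β_Dray = 0.567 × 28.89% / 22.12% = 0.7405
β_Durant = 0.856 × 43.39% / 22.12% = 1.6791
β_Ingram = 0.320 × 16.49% / 22.12% = 0.2386
β_Maddox = 0.486 × 47.11% / 22.12% = 1.0351
β_P = Σ w_i β_i = 0.46×0.7405 + 0.12×1.6791 + 0.19×0.2386 + 0.23×1.0351 = 0.8255
MRP = 12.9% − 4.2% = 8.70%
E(R_P) = R_f + β_P × MRP = 4.2% + 0.8255 × 8.7% = 11.38%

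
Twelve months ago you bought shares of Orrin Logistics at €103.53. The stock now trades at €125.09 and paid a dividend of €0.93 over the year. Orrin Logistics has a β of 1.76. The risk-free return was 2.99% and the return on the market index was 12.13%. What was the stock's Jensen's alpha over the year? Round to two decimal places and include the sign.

Realised HPR = (P1 + D1 − P0) / P0 = (125.09 + 0.93 − 103.53) / 103.53 = 22.49 / 103.53 = 21.7232%
MRP = 12.13% − 2.99% = 9.14%
CAPM required = R_f + β·MRP = 2.99% + 1.76 × 9.14% = 19.0764%
α = realised − required = 21.7232% − 19.0764% = +2.65%

+2.65%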